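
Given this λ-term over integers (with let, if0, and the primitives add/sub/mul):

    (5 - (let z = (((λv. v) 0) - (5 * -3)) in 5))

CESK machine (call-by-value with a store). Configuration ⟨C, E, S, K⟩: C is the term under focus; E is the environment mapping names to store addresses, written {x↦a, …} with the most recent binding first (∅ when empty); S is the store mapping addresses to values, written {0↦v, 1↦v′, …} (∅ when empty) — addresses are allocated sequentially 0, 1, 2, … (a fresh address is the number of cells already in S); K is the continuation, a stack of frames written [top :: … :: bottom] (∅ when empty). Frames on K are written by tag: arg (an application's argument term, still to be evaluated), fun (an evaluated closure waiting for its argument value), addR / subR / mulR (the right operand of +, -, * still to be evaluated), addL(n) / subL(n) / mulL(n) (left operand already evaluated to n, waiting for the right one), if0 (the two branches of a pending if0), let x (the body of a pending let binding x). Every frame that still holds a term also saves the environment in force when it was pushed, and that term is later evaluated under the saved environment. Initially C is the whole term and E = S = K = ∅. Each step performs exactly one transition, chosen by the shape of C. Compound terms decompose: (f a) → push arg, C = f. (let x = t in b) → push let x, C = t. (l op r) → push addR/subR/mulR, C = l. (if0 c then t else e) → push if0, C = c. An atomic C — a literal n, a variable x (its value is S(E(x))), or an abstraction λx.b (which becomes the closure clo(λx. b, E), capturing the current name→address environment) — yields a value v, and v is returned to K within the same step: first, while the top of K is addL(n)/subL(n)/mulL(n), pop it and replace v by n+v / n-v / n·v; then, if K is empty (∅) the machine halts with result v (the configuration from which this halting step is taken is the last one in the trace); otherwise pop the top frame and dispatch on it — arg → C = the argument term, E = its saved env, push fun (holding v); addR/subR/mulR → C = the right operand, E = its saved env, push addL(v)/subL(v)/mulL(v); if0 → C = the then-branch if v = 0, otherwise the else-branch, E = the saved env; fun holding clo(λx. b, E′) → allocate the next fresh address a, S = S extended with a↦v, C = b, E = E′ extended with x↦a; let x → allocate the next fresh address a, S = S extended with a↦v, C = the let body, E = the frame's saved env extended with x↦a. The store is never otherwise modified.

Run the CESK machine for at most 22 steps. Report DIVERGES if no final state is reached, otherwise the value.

0. <C=(5 - (let z = (((λv. v) 0) - (5 * -3)) in 5)), E=∅, S=∅, K=∅>
1. <C=5, E=∅, S=∅, K=[subR]>
2. <C=(let z = (((λv. v) 0) - (5 * -3)) in 5), E=∅, S=∅, K=[subL(5)]>
3. <C=(((λv. v) 0) - (5 * -3)), E=∅, S=∅, K=[let z :: subL(5)]>
4. <C=((λv. v) 0), E=∅, S=∅, K=[subR :: let z :: subL(5)]>
5. <C=(λv. v), E=∅, S=∅, K=[arg :: subR :: let z :: subL(5)]>
6. <C=0, E=∅, S=∅, K=[fun :: subR :: let z :: subL(5)]>
7. <C=v, E={v↦0}, S={0↦0}, K=[subR :: let z :: subL(5)]>
8. <C=(5 * -3), E=∅, S={0↦0}, K=[subL(0) :: let z :: subL(5)]>
9. <C=5, E=∅, S={0↦0}, K=[mulR :: subL(0) :: let z :: subL(5)]>
10. <C=-3, E=∅, S={0↦0}, K=[mulL(5) :: subL(0) :: let z :: subL(5)]>
11. <C=5, E={z↦1}, S={0↦0, 1↦15}, K=[subL(5)]>
→ final value 0

Answer: 0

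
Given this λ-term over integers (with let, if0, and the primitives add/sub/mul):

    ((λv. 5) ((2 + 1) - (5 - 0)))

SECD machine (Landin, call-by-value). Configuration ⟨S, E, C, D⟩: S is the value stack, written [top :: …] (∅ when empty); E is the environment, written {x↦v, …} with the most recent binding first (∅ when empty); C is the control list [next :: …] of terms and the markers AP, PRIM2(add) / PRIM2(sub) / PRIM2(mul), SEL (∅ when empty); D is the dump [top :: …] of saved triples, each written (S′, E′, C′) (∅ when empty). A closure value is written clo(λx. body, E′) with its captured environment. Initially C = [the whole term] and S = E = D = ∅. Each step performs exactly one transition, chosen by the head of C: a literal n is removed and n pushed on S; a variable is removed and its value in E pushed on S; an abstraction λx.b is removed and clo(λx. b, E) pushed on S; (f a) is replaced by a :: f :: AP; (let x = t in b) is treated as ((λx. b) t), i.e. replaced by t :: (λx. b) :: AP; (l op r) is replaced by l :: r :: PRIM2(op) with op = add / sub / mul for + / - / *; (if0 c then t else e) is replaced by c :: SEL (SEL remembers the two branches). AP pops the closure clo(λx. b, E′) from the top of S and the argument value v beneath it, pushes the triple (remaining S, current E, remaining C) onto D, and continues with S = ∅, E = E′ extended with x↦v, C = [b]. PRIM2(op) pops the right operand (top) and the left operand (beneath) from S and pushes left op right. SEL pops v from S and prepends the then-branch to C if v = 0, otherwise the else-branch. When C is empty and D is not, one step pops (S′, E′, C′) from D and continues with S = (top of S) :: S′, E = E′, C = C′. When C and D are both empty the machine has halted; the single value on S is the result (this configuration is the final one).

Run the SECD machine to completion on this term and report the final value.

t=0: <S=∅, E=∅, C=[((λv. 5) ((2 + 1) - (5 - 0)))], D=∅>
t=1: <S=∅, E=∅, C=[((2 + 1) - (5 - 0)) :: (λv. 5) :: AP], D=∅>
t=2: <S=∅, E=∅, C=[(2 + 1) :: (5 - 0) :: PRIM2(sub) :: (λv. 5) :: AP], D=∅>
t=3: <S=∅, E=∅, C=[2 :: 1 :: PRIM2(add) :: (5 - 0) :: PRIM2(sub) :: (λv. 5) :: AP], D=∅>
t=4: <S=[2], E=∅, C=[1 :: PRIM2(add) :: (5 - 0) :: PRIM2(sub) :: (λv. 5) :: AP], D=∅>
t=5: <S=[1 :: 2], E=∅, C=[PRIM2(add) :: (5 - 0) :: PRIM2(sub) :: (λv. 5) :: AP], D=∅>
t=6: <S=[3], E=∅, C=[(5 - 0) :: PRIM2(sub) :: (λv. 5) :: AP], D=∅>
t=7: <S=[3], E=∅, C=[5 :: 0 :: PRIM2(sub) :: PRIM2(sub) :: (λv. 5) :: AP], D=∅>
t=8: <S=[5 :: 3], E=∅, C=[0 :: PRIM2(sub) :: PRIM2(sub) :: (λv. 5) :: AP], D=∅>
t=9: <S=[0 :: 5 :: 3], E=∅, C=[PRIM2(sub) :: PRIM2(sub) :: (λv. 5) :: AP], D=∅>
t=10: <S=[5 :: 3], E=∅, C=[PRIM2(sub) :: (λv. 5) :: AP], D=∅>
t=11: <S=[-2], E=∅, C=[(λv. 5) :: AP], D=∅>
t=12: <S=[clo(λv. 5, ∅) :: -2], E=∅, C=[AP], D=∅>
t=13: <S=∅, E={v↦-2}, C=[5], D=[(∅, ∅, ∅)]>
t=14: <S=[5], E={v↦-2}, C=∅, D=[(∅, ∅, ∅)]>
t=15: <S=[5], E=∅, C=∅, D=∅>
→ final value 5

Answer: 5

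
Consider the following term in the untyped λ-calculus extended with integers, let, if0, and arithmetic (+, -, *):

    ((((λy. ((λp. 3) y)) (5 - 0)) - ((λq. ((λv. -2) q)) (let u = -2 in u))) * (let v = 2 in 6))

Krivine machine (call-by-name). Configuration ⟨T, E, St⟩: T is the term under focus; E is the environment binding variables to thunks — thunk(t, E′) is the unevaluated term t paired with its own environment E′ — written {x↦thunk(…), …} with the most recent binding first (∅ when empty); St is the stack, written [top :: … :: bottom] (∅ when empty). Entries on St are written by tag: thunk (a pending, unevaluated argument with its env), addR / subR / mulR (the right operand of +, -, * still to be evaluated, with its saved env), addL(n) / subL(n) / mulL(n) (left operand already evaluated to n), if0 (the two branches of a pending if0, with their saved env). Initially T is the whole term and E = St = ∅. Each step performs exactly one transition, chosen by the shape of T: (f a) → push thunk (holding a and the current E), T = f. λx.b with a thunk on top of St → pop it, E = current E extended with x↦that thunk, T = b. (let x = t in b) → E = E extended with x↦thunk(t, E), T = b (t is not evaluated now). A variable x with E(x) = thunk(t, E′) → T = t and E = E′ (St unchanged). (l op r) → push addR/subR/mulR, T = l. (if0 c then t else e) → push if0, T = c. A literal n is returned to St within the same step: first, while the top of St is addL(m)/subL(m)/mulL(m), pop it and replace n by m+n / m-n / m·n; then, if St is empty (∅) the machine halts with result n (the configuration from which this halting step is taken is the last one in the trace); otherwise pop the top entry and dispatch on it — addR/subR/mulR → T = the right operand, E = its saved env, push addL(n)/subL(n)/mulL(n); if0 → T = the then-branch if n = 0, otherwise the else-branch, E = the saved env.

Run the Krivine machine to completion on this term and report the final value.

0. ⟨T=((((λy. ((λp. 3) y)) (5 - 0)) - ((λq. ((λv. -2) q)) (let u = -2 in u))) * (let v = 2 in 6)); E=∅; St=∅⟩
1. ⟨T=(((λy. ((λp. 3) y)) (5 - 0)) - ((λq. ((λv. -2) q)) (let u = -2 in u))); E=∅; St=[mulR]⟩
2. ⟨T=((λy. ((λp. 3) y)) (5 - 0)); E=∅; St=[subR :: mulR]⟩
3. ⟨T=(λy. ((λp. 3) y)); E=∅; St=[thunk :: subR :: mulR]⟩
4. ⟨T=((λp. 3) y); E={y↦thunk((5 - 0), ∅)}; St=[subR :: mulR]⟩
5. ⟨T=(λp. 3); E={y↦thunk((5 - 0), ∅)}; St=[thunk :: subR :: mulR]⟩
6. ⟨T=3; E={p↦thunk(y, {y↦thunk((5 - 0), ∅)}), y↦thunk((5 - 0), ∅)}; St=[subR :: mulR]⟩
7. ⟨T=((λq. ((λv. -2) q)) (let u = -2 in u)); E=∅; St=[subL(3) :: mulR]⟩
8. ⟨T=(λq. ((λv. -2) q)); E=∅; St=[thunk :: subL(3) :: mulR]⟩
9. ⟨T=((λv. -2) q); E={q↦thunk((let u = -2 in u), ∅)}; St=[subL(3) :: mulR]⟩
10. ⟨T=(λv. -2); E={q↦thunk((let u = -2 in u), ∅)}; St=[thunk :: subL(3) :: mulR]⟩
11. ⟨T=-2; E={v↦thunk(q, {q↦thunk((let u = -2 in u), ∅)}), q↦thunk((let u = -2 in u), ∅)}; St=[subL(3) :: mulR]⟩
12. ⟨T=(let v = 2 in 6); E=∅; St=[mulL(5)]⟩
13. ⟨T=6; E={v↦thunk(2, ∅)}; St=[mulL(5)]⟩
→ final value 30

Answer: 30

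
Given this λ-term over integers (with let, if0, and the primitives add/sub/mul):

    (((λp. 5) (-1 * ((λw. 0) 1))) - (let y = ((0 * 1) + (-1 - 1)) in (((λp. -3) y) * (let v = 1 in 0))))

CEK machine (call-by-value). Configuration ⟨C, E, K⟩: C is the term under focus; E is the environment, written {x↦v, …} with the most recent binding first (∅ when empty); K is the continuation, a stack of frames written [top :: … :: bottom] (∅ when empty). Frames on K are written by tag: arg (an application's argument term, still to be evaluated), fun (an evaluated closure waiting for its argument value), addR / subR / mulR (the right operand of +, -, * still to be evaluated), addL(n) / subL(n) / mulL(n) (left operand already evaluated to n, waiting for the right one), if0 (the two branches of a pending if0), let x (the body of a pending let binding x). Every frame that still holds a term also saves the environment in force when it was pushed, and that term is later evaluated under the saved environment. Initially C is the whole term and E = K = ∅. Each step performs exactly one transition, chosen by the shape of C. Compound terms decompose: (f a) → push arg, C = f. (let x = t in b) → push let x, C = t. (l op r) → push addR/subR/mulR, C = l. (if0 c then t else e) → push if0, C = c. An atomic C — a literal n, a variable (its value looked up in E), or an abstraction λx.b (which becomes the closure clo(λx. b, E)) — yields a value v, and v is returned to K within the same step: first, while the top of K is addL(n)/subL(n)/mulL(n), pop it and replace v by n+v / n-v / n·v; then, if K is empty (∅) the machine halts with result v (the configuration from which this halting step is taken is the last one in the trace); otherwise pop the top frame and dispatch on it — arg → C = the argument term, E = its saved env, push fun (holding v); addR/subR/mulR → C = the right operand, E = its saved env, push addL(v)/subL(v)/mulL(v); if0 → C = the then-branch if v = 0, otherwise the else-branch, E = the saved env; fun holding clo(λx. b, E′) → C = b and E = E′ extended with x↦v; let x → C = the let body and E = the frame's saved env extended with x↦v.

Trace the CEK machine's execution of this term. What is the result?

Answer: 5

Machine steps:
[0] [C=(((λp. 5) (-1 * ((λw. 0) 1))) - (let y = ((0 * 1) + (-1 - 1)) in (((λp. -3) y) * (let v = 1 in 0)))) | E=∅ | K=∅]
[1] [C=((λp. 5) (-1 * ((λw. 0) 1))) | E=∅ | K=[subR]]
[2] [C=(λp. 5) | E=∅ | K=[arg :: subR]]
[3] [C=(-1 * ((λw. 0) 1)) | E=∅ | K=[fun :: subR]]
[4] [C=-1 | E=∅ | K=[mulR :: fun :: subR]]
[5] [C=((λw. 0) 1) | E=∅ | K=[mulL(-1) :: fun :: subR]]
[6] [C=(λw. 0) | E=∅ | K=[arg :: mulL(-1) :: fun :: subR]]
[7] [C=1 | E=∅ | K=[fun :: mulL(-1) :: fun :: subR]]
[8] [C=0 | E={w↦1} | K=[mulL(-1) :: fun :: subR]]
[9] [C=5 | E={p↦0} | K=[subR]]
[10] [C=(let y = ((0 * 1) + (-1 - 1)) in (((λp. -3) y) * (let v = 1 in 0))) | E=∅ | K=[subL(5)]]
[11] [C=((0 * 1) + (-1 - 1)) | E=∅ | K=[let y :: subL(5)]]
[12] [C=(0 * 1) | E=∅ | K=[addR :: let y :: subL(5)]]
[13] [C=0 | E=∅ | K=[mulR :: addR :: let y :: subL(5)]]
[14] [C=1 | E=∅ | K=[mulL(0) :: addR :: let y :: subL(5)]]
[15] [C=(-1 - 1) | E=∅ | K=[addL(0) :: let y :: subL(5)]]
[16] [C=-1 | E=∅ | K=[subR :: addL(0) :: let y :: subL(5)]]
[17] [C=1 | E=∅ | K=[subL(-1) :: addL(0) :: let y :: subL(5)]]
[18] [C=(((λp. -3) y) * (let v = 1 in 0)) | E={y↦-2} | K=[subL(5)]]
[19] [C=((λp. -3) y) | E={y↦-2} | K=[mulR :: subL(5)]]
[20] [C=(λp. -3) | E={y↦-2} | K=[arg :: mulR :: subL(5)]]
[21] [C=y | E={y↦-2} | K=[fun :: mulR :: subL(5)]]
[22] [C=-3 | E={p↦-2, y↦-2} | K=[mulR :: subL(5)]]
[23] [C=(let v = 1 in 0) | E={y↦-2} | K=[mulL(-3) :: subL(5)]]
[24] [C=1 | E={y↦-2} | K=[let v :: mulL(-3) :: subL(5)]]
[25] [C=0 | E={v↦1, y↦-2} | K=[mulL(-3) :: subL(5)]]
→ final value 5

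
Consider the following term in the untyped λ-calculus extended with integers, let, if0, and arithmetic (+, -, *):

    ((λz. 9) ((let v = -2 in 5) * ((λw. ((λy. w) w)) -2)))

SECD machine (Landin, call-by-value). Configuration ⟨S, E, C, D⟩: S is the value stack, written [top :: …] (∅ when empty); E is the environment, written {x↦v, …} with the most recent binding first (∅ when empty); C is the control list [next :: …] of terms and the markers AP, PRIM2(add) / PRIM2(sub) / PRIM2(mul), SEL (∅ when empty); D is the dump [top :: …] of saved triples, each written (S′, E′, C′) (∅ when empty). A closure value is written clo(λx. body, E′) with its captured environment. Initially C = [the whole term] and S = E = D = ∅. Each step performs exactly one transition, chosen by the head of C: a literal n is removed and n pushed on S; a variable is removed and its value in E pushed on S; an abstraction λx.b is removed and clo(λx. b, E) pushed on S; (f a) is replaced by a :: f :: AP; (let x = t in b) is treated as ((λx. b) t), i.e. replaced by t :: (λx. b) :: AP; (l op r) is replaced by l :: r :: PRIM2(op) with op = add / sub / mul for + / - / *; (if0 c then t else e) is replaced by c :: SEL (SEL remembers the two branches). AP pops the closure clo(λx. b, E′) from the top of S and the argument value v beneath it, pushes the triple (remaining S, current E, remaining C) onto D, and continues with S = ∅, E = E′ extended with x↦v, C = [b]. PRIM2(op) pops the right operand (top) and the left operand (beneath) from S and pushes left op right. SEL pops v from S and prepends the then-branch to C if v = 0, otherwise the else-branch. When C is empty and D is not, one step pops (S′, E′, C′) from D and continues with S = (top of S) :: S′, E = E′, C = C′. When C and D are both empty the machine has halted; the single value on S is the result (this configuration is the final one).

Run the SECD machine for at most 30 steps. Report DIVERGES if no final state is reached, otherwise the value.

Answer: 9

Machine steps:
0. ⟨S=∅; E=∅; C=[((λz. 9) ((let v = -2 in 5) * ((λw. ((λy. w) w)) -2)))]; D=∅⟩
1. ⟨S=∅; E=∅; C=[((let v = -2 in 5) * ((λw. ((λy. w) w)) -2)) :: (λz. 9) :: AP]; D=∅⟩
2. ⟨S=∅; E=∅; C=[(let v = -2 in 5) :: ((λw. ((λy. w) w)) -2) :: PRIM2(mul) :: (λz. 9) :: AP]; D=∅⟩
3. ⟨S=∅; E=∅; C=[-2 :: (λv. 5) :: AP :: ((λw. ((λy. w) w)) -2) :: PRIM2(mul) :: (λz. 9) :: AP]; D=∅⟩
4. ⟨S=[-2]; E=∅; C=[(λv. 5) :: AP :: ((λw. ((λy. w) w)) -2) :: PRIM2(mul) :: (λz. 9) :: AP]; D=∅⟩
5. ⟨S=[clo(λv. 5, ∅) :: -2]; E=∅; C=[AP :: ((λw. ((λy. w) w)) -2) :: PRIM2(mul) :: (λz. 9) :: AP]; D=∅⟩
6. ⟨S=∅; E={v↦-2}; C=[5]; D=[(∅, ∅, [((λw. ((λy. w) w)) -2) :: PRIM2(mul) :: (λz. 9) :: AP])]⟩
7. ⟨S=[5]; E={v↦-2}; C=∅; D=[(∅, ∅, [((λw. ((λy. w) w)) -2) :: PRIM2(mul) :: (λz. 9) :: AP])]⟩
8. ⟨S=[5]; E=∅; C=[((λw. ((λy. w) w)) -2) :: PRIM2(mul) :: (λz. 9) :: AP]; D=∅⟩
9. ⟨S=[5]; E=∅; C=[-2 :: (λw. ((λy. w) w)) :: AP :: PRIM2(mul) :: (λz. 9) :: AP]; D=∅⟩
10. ⟨S=[-2 :: 5]; E=∅; C=[(λw. ((λy. w) w)) :: AP :: PRIM2(mul) :: (λz. 9) :: AP]; D=∅⟩
11. ⟨S=[clo(λw. ((λy. w) w), ∅) :: -2 :: 5]; E=∅; C=[AP :: PRIM2(mul) :: (λz. 9) :: AP]; D=∅⟩
12. ⟨S=∅; E={w↦-2}; C=[((λy. w) w)]; D=[([5], ∅, [PRIM2(mul) :: (λz. 9) :: AP])]⟩
13. ⟨S=∅; E={w↦-2}; C=[w :: (λy. w) :: AP]; D=[([5], ∅, [PRIM2(mul) :: (λz. 9) :: AP])]⟩
14. ⟨S=[-2]; E={w↦-2}; C=[(λy. w) :: AP]; D=[([5], ∅, [PRIM2(mul) :: (λz. 9) :: AP])]⟩
15. ⟨S=[clo(λy. w, {w↦-2}) :: -2]; E={w↦-2}; C=[AP]; D=[([5], ∅, [PRIM2(mul) :: (λz. 9) :: AP])]⟩
16. ⟨S=∅; E={y↦-2, w↦-2}; C=[w]; D=[(∅, {w↦-2}, ∅) :: ([5], ∅, [PRIM2(mul) :: (λz. 9) :: AP])]⟩
17. ⟨S=[-2]; E={y↦-2, w↦-2}; C=∅; D=[(∅, {w↦-2}, ∅) :: ([5], ∅, [PRIM2(mul) :: (λz. 9) :: AP])]⟩
18. ⟨S=[-2]; E={w↦-2}; C=∅; D=[([5], ∅, [PRIM2(mul) :: (λz. 9) :: AP])]⟩
19. ⟨S=[-2 :: 5]; E=∅; C=[PRIM2(mul) :: (λz. 9) :: AP]; D=∅⟩
20. ⟨S=[-10]; E=∅; C=[(λz. 9) :: AP]; D=∅⟩
21. ⟨S=[clo(λz. 9, ∅) :: -10]; E=∅; C=[AP]; D=∅⟩
22. ⟨S=∅; E={z↦-10}; C=[9]; D=[(∅, ∅, ∅)]⟩
23. ⟨S=[9]; E={z↦-10}; C=∅; D=[(∅, ∅, ∅)]⟩
24. ⟨S=[9]; E=∅; C=∅; D=∅⟩
→ final value 9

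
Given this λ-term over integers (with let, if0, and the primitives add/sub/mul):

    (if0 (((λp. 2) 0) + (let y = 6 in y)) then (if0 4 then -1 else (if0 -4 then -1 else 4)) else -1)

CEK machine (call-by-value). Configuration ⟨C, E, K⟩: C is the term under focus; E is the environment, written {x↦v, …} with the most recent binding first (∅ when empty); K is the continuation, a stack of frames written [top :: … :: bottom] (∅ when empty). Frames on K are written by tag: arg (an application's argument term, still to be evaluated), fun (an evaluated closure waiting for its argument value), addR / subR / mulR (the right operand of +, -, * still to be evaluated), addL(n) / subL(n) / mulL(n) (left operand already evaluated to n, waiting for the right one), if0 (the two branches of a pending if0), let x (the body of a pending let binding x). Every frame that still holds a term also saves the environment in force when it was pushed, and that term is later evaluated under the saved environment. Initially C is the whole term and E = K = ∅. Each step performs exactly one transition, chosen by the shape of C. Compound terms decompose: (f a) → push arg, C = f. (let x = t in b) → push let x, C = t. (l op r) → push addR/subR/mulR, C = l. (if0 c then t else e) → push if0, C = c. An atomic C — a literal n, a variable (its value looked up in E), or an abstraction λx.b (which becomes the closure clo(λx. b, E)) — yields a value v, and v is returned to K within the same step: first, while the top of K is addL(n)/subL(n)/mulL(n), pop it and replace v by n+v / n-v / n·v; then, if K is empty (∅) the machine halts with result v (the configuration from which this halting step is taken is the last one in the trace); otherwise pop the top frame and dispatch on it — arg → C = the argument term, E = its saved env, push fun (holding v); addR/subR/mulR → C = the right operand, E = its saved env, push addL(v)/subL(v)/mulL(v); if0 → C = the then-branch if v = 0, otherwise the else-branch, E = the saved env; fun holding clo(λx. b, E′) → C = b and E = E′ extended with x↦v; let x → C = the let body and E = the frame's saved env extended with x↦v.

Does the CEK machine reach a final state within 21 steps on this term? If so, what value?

Answer: -1

Execution trace:
0. ⟨C=(if0 (((λp. 2) 0) + (let y = 6 in y)) then (if0 4 then -1 else (if0 -4 then -1 else 4)) else -1); E=∅; K=∅⟩
1. ⟨C=(((λp. 2) 0) + (let y = 6 in y)); E=∅; K=[if0]⟩
2. ⟨C=((λp. 2) 0); E=∅; K=[addR :: if0]⟩
3. ⟨C=(λp. 2); E=∅; K=[arg :: addR :: if0]⟩
4. ⟨C=0; E=∅; K=[fun :: addR :: if0]⟩
5. ⟨C=2; E={p↦0}; K=[addR :: if0]⟩
6. ⟨C=(let y = 6 in y); E=∅; K=[addL(2) :: if0]⟩
7. ⟨C=6; E=∅; K=[let y :: addL(2) :: if0]⟩
8. ⟨C=y; E={y↦6}; K=[addL(2) :: if0]⟩
9. ⟨C=-1; E=∅; K=∅⟩
→ final value -1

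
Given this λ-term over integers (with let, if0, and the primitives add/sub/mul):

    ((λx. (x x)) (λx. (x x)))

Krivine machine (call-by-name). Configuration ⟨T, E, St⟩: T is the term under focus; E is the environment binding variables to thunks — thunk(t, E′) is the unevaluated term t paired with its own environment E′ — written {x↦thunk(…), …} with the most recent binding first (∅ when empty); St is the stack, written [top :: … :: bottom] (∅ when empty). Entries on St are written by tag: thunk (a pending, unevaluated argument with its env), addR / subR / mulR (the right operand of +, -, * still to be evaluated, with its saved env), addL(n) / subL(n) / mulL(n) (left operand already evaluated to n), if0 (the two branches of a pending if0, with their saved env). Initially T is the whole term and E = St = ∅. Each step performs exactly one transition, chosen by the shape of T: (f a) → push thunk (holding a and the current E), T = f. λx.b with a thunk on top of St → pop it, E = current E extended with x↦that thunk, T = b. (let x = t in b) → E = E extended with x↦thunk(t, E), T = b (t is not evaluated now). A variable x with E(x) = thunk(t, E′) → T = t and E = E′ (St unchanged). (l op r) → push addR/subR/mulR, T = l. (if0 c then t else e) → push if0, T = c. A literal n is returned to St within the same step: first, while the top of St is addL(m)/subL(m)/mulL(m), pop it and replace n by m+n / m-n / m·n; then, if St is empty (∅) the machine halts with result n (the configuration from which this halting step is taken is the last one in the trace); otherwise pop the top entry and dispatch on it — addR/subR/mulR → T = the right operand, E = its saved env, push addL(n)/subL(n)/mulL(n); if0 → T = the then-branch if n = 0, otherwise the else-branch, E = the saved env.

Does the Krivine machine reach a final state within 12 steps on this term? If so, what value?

0. ⟨T=((λx. (x x)) (λx. (x x))); E=∅; St=∅⟩
1. ⟨T=(λx. (x x)); E=∅; St=[thunk]⟩
2. ⟨T=(x x); E={x↦thunk((λx. (x x)), ∅)}; St=∅⟩
3. ⟨T=x; E={x↦thunk((λx. (x x)), ∅)}; St=[thunk]⟩
4. ⟨T=(λx. (x x)); E=∅; St=[thunk]⟩
5. ⟨T=(x x); E={x↦thunk(x, {x↦thunk((λx. (x x)), ∅)})}; St=∅⟩
6. ⟨T=x; E={x↦thunk(x, {x↦thunk((λx. (x x)), ∅)})}; St=[thunk]⟩
7. ⟨T=x; E={x↦thunk((λx. (x x)), ∅)}; St=[thunk]⟩
8. ⟨T=(λx. (x x)); E=∅; St=[thunk]⟩
9. ⟨T=(x x); E={x↦thunk(x, {x↦thunk(x, {x↦thunk((λx. (x x)), ∅)})})}; St=∅⟩
10. ⟨T=x; E={x↦thunk(x, {x↦thunk(x, {x↦thunk((λx. (x x)), ∅)})})}; St=[thunk]⟩
11. ⟨T=x; E={x↦thunk(x, {x↦thunk((λx. (x x)), ∅)})}; St=[thunk]⟩
12. ⟨T=x; E={x↦thunk((λx. (x x)), ∅)}; St=[thunk]⟩
→ 12 transitions taken and the configuration is still not final: no result within 12 steps

Answer: DIVERGES (no final state within 12 steps)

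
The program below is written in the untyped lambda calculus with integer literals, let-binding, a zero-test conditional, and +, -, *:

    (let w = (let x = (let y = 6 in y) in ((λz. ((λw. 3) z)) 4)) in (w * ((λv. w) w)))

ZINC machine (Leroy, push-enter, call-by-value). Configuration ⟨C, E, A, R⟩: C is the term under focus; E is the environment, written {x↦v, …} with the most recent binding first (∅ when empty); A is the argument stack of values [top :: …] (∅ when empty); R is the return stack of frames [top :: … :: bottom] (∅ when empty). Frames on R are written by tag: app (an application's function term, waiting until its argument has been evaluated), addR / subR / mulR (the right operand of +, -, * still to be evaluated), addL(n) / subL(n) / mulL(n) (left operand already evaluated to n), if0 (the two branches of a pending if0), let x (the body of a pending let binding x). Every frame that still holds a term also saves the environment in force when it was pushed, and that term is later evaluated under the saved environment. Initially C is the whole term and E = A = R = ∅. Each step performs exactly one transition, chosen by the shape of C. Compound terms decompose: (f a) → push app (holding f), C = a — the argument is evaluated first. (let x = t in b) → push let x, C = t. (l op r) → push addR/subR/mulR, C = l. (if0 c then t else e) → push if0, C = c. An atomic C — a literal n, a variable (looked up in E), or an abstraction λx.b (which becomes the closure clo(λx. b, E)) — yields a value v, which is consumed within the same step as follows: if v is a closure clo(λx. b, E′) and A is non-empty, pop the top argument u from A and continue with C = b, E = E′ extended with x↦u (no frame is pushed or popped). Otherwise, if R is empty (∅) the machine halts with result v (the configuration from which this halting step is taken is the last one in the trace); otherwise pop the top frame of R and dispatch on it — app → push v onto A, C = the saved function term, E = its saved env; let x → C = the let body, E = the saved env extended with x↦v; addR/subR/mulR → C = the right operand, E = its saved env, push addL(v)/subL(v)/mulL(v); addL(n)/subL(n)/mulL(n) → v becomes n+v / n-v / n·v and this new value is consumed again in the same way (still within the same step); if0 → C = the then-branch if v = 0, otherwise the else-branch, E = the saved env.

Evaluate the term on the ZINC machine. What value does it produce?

Answer: 9

Derivation:
[0] [C=(let w = (let x = (let y = 6 in y) in ((λz. ((λw. 3) z)) 4)) in (w * ((λv. w) w))) | E=∅ | A=∅ | R=∅]
[1] [C=(let x = (let y = 6 in y) in ((λz. ((λw. 3) z)) 4)) | E=∅ | A=∅ | R=[let w]]
[2] [C=(let y = 6 in y) | E=∅ | A=∅ | R=[let x :: let w]]
[3] [C=6 | E=∅ | A=∅ | R=[let y :: let x :: let w]]
[4] [C=y | E={y↦6} | A=∅ | R=[let x :: let w]]
[5] [C=((λz. ((λw. 3) z)) 4) | E={x↦6} | A=∅ | R=[let w]]
[6] [C=4 | E={x↦6} | A=∅ | R=[app :: let w]]
[7] [C=(λz. ((λw. 3) z)) | E={x↦6} | A=[4] | R=[let w]]
[8] [C=((λw. 3) z) | E={z↦4, x↦6} | A=∅ | R=[let w]]
[9] [C=z | E={z↦4, x↦6} | A=∅ | R=[app :: let w]]
[10] [C=(λw. 3) | E={z↦4, x↦6} | A=[4] | R=[let w]]
[11] [C=3 | E={w↦4, z↦4, x↦6} | A=∅ | R=[let w]]
[12] [C=(w * ((λv. w) w)) | E={w↦3} | A=∅ | R=∅]
[13] [C=w | E={w↦3} | A=∅ | R=[mulR]]
[14] [C=((λv. w) w) | E={w↦3} | A=∅ | R=[mulL(3)]]
[15] [C=w | E={w↦3} | A=∅ | R=[app :: mulL(3)]]
[16] [C=(λv. w) | E={w↦3} | A=[3] | R=[mulL(3)]]
[17] [C=w | E={v↦3, w↦3} | A=∅ | R=[mulL(3)]]
→ final value 9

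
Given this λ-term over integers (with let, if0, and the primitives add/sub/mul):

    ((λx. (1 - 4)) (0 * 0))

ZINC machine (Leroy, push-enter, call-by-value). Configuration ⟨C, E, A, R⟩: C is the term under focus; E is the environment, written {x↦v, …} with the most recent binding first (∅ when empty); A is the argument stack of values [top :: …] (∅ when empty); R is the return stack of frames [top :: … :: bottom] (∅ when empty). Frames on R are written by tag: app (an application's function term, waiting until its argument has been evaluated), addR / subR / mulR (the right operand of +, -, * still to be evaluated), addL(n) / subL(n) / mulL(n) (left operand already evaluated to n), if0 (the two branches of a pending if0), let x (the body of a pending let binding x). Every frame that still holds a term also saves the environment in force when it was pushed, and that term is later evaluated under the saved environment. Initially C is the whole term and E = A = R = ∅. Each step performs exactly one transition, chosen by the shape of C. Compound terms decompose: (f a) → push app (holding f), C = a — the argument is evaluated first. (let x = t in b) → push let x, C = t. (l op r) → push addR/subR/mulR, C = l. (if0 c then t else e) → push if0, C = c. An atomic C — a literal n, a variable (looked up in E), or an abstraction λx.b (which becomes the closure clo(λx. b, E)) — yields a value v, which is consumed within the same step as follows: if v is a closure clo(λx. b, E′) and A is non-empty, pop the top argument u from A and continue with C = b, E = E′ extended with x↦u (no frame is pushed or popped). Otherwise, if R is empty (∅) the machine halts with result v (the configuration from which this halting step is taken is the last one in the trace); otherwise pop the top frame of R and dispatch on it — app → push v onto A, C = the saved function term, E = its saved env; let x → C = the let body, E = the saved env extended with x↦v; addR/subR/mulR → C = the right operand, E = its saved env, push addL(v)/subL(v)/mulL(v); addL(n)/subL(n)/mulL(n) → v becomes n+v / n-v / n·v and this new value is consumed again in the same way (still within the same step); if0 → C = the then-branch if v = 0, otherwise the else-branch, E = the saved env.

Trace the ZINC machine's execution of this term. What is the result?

Answer: -3

Execution trace:
t=0: [C=((λx. (1 - 4)) (0 * 0)) | E=∅ | A=∅ | R=∅]
t=1: [C=(0 * 0) | E=∅ | A=∅ | R=[app]]
t=2: [C=0 | E=∅ | A=∅ | R=[mulR :: app]]
t=3: [C=0 | E=∅ | A=∅ | R=[mulL(0) :: app]]
t=4: [C=(λx. (1 - 4)) | E=∅ | A=[0] | R=∅]
t=5: [C=(1 - 4) | E={x↦0} | A=∅ | R=∅]
t=6: [C=1 | E={x↦0} | A=∅ | R=[subR]]
t=7: [C=4 | E={x↦0} | A=∅ | R=[subL(1)]]
→ final value -3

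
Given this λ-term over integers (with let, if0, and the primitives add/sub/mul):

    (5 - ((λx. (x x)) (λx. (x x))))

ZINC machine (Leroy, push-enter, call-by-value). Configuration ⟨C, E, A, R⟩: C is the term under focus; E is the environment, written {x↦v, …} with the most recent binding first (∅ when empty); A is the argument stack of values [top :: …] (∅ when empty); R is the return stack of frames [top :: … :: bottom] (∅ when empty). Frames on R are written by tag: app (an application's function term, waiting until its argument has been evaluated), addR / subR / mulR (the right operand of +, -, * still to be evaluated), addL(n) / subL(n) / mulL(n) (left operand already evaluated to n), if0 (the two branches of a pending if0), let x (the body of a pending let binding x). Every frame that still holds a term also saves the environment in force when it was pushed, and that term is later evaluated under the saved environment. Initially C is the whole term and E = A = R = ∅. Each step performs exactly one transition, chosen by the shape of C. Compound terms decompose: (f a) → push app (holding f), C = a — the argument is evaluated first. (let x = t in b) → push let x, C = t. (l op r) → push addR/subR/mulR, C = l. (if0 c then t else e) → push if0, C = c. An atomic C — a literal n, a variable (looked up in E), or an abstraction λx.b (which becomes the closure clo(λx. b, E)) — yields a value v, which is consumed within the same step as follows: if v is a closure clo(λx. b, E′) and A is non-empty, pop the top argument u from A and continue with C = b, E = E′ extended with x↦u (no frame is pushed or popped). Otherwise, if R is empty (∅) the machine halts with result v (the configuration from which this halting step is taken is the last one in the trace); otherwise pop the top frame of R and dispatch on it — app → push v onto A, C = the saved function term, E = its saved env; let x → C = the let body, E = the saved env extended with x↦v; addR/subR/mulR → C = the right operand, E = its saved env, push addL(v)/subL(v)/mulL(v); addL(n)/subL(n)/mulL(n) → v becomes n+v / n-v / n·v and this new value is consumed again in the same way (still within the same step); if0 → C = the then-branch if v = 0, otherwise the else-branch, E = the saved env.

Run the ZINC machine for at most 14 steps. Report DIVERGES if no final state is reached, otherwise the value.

step 0: <C=(5 - ((λx. (x x)) (λx. (x x)))), E=∅, A=∅, R=∅>
step 1: <C=5, E=∅, A=∅, R=[subR]>
step 2: <C=((λx. (x x)) (λx. (x x))), E=∅, A=∅, R=[subL(5)]>
step 3: <C=(λx. (x x)), E=∅, A=∅, R=[app :: subL(5)]>
step 4: <C=(λx. (x x)), E=∅, A=[clo(λx. (x x), ∅)], R=[subL(5)]>
step 5: <C=(x x), E={x↦clo(λx. (x x), ∅)}, A=∅, R=[subL(5)]>
step 6: <C=x, E={x↦clo(λx. (x x), ∅)}, A=∅, R=[app :: subL(5)]>
step 7: <C=x, E={x↦clo(λx. (x x), ∅)}, A=[clo(λx. (x x), ∅)], R=[subL(5)]>
… configuration repeats with period 3 (steps 5–7 recur indefinitely) …

Answer: DIVERGES (no final state within 14 steps)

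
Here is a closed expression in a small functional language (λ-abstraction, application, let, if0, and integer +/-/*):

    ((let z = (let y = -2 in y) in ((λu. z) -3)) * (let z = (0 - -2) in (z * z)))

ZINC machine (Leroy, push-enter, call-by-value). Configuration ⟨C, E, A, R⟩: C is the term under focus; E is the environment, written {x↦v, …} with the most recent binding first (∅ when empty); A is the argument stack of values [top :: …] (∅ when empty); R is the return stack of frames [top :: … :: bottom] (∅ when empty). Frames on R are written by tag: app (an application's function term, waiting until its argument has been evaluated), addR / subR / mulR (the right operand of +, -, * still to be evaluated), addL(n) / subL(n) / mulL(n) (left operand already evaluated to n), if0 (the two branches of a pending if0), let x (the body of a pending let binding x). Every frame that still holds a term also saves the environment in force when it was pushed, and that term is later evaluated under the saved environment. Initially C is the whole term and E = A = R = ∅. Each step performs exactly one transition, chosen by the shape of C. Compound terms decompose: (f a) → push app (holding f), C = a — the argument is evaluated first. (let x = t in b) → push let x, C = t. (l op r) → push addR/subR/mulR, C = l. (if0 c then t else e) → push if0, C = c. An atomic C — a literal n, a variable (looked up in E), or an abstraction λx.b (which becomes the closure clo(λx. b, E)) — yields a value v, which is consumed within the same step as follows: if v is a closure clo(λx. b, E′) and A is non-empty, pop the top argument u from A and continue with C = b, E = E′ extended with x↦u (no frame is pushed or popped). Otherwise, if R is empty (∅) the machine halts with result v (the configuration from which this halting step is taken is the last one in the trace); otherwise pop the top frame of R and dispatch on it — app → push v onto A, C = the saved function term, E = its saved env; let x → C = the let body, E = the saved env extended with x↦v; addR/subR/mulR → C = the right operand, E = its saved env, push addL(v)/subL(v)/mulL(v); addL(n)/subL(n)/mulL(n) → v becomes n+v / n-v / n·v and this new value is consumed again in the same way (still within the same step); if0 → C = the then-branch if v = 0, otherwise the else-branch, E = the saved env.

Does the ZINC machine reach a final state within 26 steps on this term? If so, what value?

Answer: -8

Machine steps:
step 0: ⟨C=((let z = (let y = -2 in y) in ((λu. z) -3)) * (let z = (0 - -2) in (z * z))); E=∅; A=∅; R=∅⟩
step 1: ⟨C=(let z = (let y = -2 in y) in ((λu. z) -3)); E=∅; A=∅; R=[mulR]⟩
step 2: ⟨C=(let y = -2 in y); E=∅; A=∅; R=[let z :: mulR]⟩
step 3: ⟨C=-2; E=∅; A=∅; R=[let y :: let z :: mulR]⟩
step 4: ⟨C=y; E={y↦-2}; A=∅; R=[let z :: mulR]⟩
step 5: ⟨C=((λu. z) -3); E={z↦-2}; A=∅; R=[mulR]⟩
step 6: ⟨C=-3; E={z↦-2}; A=∅; R=[app :: mulR]⟩
step 7: ⟨C=(λu. z); E={z↦-2}; A=[-3]; R=[mulR]⟩
step 8: ⟨C=z; E={u↦-3, z↦-2}; A=∅; R=[mulR]⟩
step 9: ⟨C=(let z = (0 - -2) in (z * z)); E=∅; A=∅; R=[mulL(-2)]⟩
step 10: ⟨C=(0 - -2); E=∅; A=∅; R=[let z :: mulL(-2)]⟩
step 11: ⟨C=0; E=∅; A=∅; R=[subR :: let z :: mulL(-2)]⟩
step 12: ⟨C=-2; E=∅; A=∅; R=[subL(0) :: let z :: mulL(-2)]⟩
step 13: ⟨C=(z * z); E={z↦2}; A=∅; R=[mulL(-2)]⟩
step 14: ⟨C=z; E={z↦2}; A=∅; R=[mulR :: mulL(-2)]⟩
step 15: ⟨C=z; E={z↦2}; A=∅; R=[mulL(2) :: mulL(-2)]⟩
→ final value -8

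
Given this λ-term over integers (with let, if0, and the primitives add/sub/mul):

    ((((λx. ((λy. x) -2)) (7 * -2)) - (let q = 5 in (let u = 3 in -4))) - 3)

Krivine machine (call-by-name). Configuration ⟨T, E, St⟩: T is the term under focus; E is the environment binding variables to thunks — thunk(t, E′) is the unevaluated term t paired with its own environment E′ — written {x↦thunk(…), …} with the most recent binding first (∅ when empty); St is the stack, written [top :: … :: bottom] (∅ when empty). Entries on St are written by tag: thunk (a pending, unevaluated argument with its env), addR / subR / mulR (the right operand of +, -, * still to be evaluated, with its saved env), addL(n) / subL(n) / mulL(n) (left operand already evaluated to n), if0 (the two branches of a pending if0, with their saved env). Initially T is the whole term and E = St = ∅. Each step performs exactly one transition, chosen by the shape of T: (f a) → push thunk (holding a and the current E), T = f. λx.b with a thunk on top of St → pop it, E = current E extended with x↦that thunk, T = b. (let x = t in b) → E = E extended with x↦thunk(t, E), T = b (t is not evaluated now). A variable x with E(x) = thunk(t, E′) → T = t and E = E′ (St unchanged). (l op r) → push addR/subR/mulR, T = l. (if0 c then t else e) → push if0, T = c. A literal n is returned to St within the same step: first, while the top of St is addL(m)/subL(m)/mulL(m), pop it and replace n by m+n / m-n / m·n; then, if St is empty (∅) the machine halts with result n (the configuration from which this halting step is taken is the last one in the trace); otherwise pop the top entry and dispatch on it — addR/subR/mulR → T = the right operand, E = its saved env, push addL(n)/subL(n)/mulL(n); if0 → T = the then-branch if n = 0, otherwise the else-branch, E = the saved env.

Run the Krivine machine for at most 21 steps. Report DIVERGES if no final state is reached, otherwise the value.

Answer: -13

Execution trace:
0. <T=((((λx. ((λy. x) -2)) (7 * -2)) - (let q = 5 in (let u = 3 in -4))) - 3), E=∅, St=∅>
1. <T=(((λx. ((λy. x) -2)) (7 * -2)) - (let q = 5 in (let u = 3 in -4))), E=∅, St=[subR]>
2. <T=((λx. ((λy. x) -2)) (7 * -2)), E=∅, St=[subR :: subR]>
3. <T=(λx. ((λy. x) -2)), E=∅, St=[thunk :: subR :: subR]>
4. <T=((λy. x) -2), E={x↦thunk((7 * -2), ∅)}, St=[subR :: subR]>
5. <T=(λy. x), E={x↦thunk((7 * -2), ∅)}, St=[thunk :: subR :: subR]>
6. <T=x, E={y↦thunk(-2, {x↦thunk((7 * -2), ∅)}), x↦thunk((7 * -2), ∅)}, St=[subR :: subR]>
7. <T=(7 * -2), E=∅, St=[subR :: subR]>
8. <T=7, E=∅, St=[mulR :: subR :: subR]>
9. <T=-2, E=∅, St=[mulL(7) :: subR :: subR]>
10. <T=(let q = 5 in (let u = 3 in -4)), E=∅, St=[subL(-14) :: subR]>
11. <T=(let u = 3 in -4), E={q↦thunk(5, ∅)}, St=[subL(-14) :: subR]>
12. <T=-4, E={u↦thunk(3, {q↦thunk(5, ∅)}), q↦thunk(5, ∅)}, St=[subL(-14) :: subR]>
13. <T=3, E=∅, St=[subL(-10)]>
→ final value -13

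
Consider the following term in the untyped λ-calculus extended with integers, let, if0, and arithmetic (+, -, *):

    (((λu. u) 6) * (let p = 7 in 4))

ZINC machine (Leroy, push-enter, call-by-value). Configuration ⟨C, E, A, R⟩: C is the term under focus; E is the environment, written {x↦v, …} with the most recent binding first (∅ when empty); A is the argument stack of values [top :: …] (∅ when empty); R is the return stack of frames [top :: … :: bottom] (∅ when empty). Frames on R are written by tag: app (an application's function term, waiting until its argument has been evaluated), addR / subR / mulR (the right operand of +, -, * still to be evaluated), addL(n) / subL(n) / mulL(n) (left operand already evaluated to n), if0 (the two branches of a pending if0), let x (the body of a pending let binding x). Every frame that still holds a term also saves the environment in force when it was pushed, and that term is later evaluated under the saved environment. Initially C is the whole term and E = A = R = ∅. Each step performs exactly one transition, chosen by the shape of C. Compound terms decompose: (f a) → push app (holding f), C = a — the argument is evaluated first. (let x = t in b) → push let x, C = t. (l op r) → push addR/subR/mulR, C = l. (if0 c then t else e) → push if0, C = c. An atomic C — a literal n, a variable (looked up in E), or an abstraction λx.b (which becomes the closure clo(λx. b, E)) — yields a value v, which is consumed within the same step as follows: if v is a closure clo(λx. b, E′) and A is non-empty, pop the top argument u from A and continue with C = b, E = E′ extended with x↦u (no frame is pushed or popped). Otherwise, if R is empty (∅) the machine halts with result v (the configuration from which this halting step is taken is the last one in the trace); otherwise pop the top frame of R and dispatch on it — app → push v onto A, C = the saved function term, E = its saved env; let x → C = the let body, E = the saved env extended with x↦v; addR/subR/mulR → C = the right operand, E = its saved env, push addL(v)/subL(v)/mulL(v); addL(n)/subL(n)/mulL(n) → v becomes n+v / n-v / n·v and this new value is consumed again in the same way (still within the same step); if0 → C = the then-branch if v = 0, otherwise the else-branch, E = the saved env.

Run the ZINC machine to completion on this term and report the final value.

[0] <C=(((λu. u) 6) * (let p = 7 in 4)), E=∅, A=∅, R=∅>
[1] <C=((λu. u) 6), E=∅, A=∅, R=[mulR]>
[2] <C=6, E=∅, A=∅, R=[app :: mulR]>
[3] <C=(λu. u), E=∅, A=[6], R=[mulR]>
[4] <C=u, E={u↦6}, A=∅, R=[mulR]>
[5] <C=(let p = 7 in 4), E=∅, A=∅, R=[mulL(6)]>
[6] <C=7, E=∅, A=∅, R=[let p :: mulL(6)]>
[7] <C=4, E={p↦7}, A=∅, R=[mulL(6)]>
→ final value 24

Answer: 24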